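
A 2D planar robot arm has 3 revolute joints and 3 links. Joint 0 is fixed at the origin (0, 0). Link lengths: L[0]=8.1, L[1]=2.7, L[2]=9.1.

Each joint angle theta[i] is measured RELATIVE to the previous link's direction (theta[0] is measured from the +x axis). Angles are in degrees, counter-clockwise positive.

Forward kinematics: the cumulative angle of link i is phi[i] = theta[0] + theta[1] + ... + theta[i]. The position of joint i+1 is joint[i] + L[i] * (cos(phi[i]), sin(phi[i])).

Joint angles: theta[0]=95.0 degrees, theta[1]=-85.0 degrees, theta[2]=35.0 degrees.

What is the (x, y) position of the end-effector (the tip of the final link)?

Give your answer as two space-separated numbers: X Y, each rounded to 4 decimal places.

joint[0] = (0.0000, 0.0000)  (base)
link 0: phi[0] = 95 = 95 deg
  cos(95 deg) = -0.0872, sin(95 deg) = 0.9962
  joint[1] = (0.0000, 0.0000) + 8.1 * (-0.0872, 0.9962) = (0.0000 + -0.7060, 0.0000 + 8.0692) = (-0.7060, 8.0692)
link 1: phi[1] = 95 + -85 = 10 deg
  cos(10 deg) = 0.9848, sin(10 deg) = 0.1736
  joint[2] = (-0.7060, 8.0692) + 2.7 * (0.9848, 0.1736) = (-0.7060 + 2.6590, 8.0692 + 0.4689) = (1.9530, 8.5380)
link 2: phi[2] = 95 + -85 + 35 = 45 deg
  cos(45 deg) = 0.7071, sin(45 deg) = 0.7071
  joint[3] = (1.9530, 8.5380) + 9.1 * (0.7071, 0.7071) = (1.9530 + 6.4347, 8.5380 + 6.4347) = (8.3877, 14.9727)
End effector: (8.3877, 14.9727)

Answer: 8.3877 14.9727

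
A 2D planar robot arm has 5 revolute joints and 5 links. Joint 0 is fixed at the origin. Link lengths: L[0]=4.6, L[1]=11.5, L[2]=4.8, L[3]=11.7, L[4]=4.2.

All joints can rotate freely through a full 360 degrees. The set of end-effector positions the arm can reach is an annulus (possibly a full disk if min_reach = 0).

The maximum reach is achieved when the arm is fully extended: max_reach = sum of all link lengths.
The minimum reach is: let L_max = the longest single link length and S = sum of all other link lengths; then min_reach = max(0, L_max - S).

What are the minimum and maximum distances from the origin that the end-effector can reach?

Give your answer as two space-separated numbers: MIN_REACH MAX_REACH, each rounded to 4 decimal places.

Link lengths: [4.6, 11.5, 4.8, 11.7, 4.2]
max_reach = 4.6 + 11.5 + 4.8 + 11.7 + 4.2 = 36.8
L_max = max([4.6, 11.5, 4.8, 11.7, 4.2]) = 11.7
S (sum of others) = 36.8 - 11.7 = 25.1
min_reach = max(0, 11.7 - 25.1) = max(0, -13.4) = 0

Answer: 0.0000 36.8000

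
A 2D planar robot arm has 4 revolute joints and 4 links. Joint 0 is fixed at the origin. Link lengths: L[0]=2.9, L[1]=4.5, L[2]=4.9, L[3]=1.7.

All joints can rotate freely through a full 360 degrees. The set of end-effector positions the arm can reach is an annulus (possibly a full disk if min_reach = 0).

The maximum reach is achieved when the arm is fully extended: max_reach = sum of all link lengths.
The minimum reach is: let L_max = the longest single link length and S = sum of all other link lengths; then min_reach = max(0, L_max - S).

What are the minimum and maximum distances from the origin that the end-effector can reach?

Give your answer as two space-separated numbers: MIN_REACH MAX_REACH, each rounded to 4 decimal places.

Link lengths: [2.9, 4.5, 4.9, 1.7]
max_reach = 2.9 + 4.5 + 4.9 + 1.7 = 14
L_max = max([2.9, 4.5, 4.9, 1.7]) = 4.9
S (sum of others) = 14 - 4.9 = 9.1
min_reach = max(0, 4.9 - 9.1) = max(0, -4.2) = 0

Answer: 0.0000 14.0000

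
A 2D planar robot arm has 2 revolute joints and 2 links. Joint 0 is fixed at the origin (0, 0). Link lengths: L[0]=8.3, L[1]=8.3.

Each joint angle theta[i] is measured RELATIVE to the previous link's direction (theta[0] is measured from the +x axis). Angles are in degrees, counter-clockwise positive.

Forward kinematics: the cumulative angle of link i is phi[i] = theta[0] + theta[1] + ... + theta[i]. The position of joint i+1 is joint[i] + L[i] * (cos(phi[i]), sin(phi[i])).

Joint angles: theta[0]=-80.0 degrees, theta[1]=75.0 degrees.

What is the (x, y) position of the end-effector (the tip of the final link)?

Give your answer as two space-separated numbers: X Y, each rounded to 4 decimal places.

Answer: 9.7097 -8.8973

Derivation:
joint[0] = (0.0000, 0.0000)  (base)
link 0: phi[0] = -80 = -80 deg
  cos(-80 deg) = 0.1736, sin(-80 deg) = -0.9848
  joint[1] = (0.0000, 0.0000) + 8.3 * (0.1736, -0.9848) = (0.0000 + 1.4413, 0.0000 + -8.1739) = (1.4413, -8.1739)
link 1: phi[1] = -80 + 75 = -5 deg
  cos(-5 deg) = 0.9962, sin(-5 deg) = -0.0872
  joint[2] = (1.4413, -8.1739) + 8.3 * (0.9962, -0.0872) = (1.4413 + 8.2684, -8.1739 + -0.7234) = (9.7097, -8.8973)
End effector: (9.7097, -8.8973)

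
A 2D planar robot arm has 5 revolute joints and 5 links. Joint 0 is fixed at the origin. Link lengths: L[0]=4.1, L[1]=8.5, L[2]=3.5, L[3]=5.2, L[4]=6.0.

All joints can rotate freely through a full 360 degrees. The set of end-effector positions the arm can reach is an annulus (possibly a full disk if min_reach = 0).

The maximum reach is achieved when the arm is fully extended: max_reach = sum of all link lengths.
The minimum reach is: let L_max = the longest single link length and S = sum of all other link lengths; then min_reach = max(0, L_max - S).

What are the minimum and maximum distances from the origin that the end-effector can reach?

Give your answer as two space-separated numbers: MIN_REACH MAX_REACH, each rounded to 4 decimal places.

Link lengths: [4.1, 8.5, 3.5, 5.2, 6.0]
max_reach = 4.1 + 8.5 + 3.5 + 5.2 + 6 = 27.3
L_max = max([4.1, 8.5, 3.5, 5.2, 6.0]) = 8.5
S (sum of others) = 27.3 - 8.5 = 18.8
min_reach = max(0, 8.5 - 18.8) = max(0, -10.3) = 0

Answer: 0.0000 27.3000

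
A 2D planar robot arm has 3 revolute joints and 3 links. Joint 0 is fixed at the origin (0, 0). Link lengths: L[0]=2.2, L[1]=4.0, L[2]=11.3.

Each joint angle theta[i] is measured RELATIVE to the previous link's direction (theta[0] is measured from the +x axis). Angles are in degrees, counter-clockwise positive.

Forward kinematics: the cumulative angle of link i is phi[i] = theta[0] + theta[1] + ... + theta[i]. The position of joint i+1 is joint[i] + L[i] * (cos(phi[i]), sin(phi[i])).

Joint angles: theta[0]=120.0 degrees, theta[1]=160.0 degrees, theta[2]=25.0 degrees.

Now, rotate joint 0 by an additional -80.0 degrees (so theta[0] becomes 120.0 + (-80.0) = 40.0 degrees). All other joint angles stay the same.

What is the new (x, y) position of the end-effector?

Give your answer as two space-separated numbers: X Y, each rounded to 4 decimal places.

joint[0] = (0.0000, 0.0000)  (base)
link 0: phi[0] = 40 = 40 deg
  cos(40 deg) = 0.7660, sin(40 deg) = 0.6428
  joint[1] = (0.0000, 0.0000) + 2.2 * (0.7660, 0.6428) = (0.0000 + 1.6853, 0.0000 + 1.4141) = (1.6853, 1.4141)
link 1: phi[1] = 40 + 160 = 200 deg
  cos(200 deg) = -0.9397, sin(200 deg) = -0.3420
  joint[2] = (1.6853, 1.4141) + 4 * (-0.9397, -0.3420) = (1.6853 + -3.7588, 1.4141 + -1.3681) = (-2.0735, 0.0461)
link 2: phi[2] = 40 + 160 + 25 = 225 deg
  cos(225 deg) = -0.7071, sin(225 deg) = -0.7071
  joint[3] = (-2.0735, 0.0461) + 11.3 * (-0.7071, -0.7071) = (-2.0735 + -7.9903, 0.0461 + -7.9903) = (-10.0638, -7.9443)
End effector: (-10.0638, -7.9443)

Answer: -10.0638 -7.9443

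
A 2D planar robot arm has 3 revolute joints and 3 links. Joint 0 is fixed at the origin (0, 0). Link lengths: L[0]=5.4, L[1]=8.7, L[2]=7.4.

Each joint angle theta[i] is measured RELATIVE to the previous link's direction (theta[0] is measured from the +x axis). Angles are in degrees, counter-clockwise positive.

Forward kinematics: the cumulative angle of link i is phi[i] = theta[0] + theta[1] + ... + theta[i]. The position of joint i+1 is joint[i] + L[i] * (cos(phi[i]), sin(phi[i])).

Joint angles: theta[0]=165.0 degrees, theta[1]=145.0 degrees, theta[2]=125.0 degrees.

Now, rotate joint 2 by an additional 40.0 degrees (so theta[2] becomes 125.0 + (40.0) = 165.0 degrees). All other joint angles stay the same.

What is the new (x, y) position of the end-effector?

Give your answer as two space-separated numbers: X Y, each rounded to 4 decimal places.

Answer: -2.7511 1.4397

Derivation:
joint[0] = (0.0000, 0.0000)  (base)
link 0: phi[0] = 165 = 165 deg
  cos(165 deg) = -0.9659, sin(165 deg) = 0.2588
  joint[1] = (0.0000, 0.0000) + 5.4 * (-0.9659, 0.2588) = (0.0000 + -5.2160, 0.0000 + 1.3976) = (-5.2160, 1.3976)
link 1: phi[1] = 165 + 145 = 310 deg
  cos(310 deg) = 0.6428, sin(310 deg) = -0.7660
  joint[2] = (-5.2160, 1.3976) + 8.7 * (0.6428, -0.7660) = (-5.2160 + 5.5923, 1.3976 + -6.6646) = (0.3763, -5.2670)
link 2: phi[2] = 165 + 145 + 165 = 475 deg
  cos(475 deg) = -0.4226, sin(475 deg) = 0.9063
  joint[3] = (0.3763, -5.2670) + 7.4 * (-0.4226, 0.9063) = (0.3763 + -3.1274, -5.2670 + 6.7067) = (-2.7511, 1.4397)
End effector: (-2.7511, 1.4397)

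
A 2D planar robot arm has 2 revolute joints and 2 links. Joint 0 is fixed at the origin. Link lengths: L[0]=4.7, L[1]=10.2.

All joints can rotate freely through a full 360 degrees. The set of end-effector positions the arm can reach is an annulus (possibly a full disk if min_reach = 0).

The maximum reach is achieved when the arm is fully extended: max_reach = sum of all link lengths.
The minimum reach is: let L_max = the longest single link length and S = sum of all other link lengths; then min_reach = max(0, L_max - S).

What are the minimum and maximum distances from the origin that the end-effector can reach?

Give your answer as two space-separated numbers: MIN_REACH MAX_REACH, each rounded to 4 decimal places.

Answer: 5.5000 14.9000

Derivation:
Link lengths: [4.7, 10.2]
max_reach = 4.7 + 10.2 = 14.9
L_max = max([4.7, 10.2]) = 10.2
S (sum of others) = 14.9 - 10.2 = 4.7
min_reach = max(0, 10.2 - 4.7) = max(0, 5.5) = 5.5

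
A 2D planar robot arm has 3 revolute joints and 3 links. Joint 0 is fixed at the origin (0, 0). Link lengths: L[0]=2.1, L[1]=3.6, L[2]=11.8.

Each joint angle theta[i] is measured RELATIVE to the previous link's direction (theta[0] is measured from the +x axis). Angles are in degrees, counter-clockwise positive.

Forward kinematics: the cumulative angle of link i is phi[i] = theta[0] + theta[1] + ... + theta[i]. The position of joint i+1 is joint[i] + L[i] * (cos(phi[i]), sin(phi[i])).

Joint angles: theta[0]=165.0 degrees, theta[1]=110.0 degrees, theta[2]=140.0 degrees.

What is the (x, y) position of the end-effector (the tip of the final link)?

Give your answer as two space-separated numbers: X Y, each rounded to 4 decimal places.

joint[0] = (0.0000, 0.0000)  (base)
link 0: phi[0] = 165 = 165 deg
  cos(165 deg) = -0.9659, sin(165 deg) = 0.2588
  joint[1] = (0.0000, 0.0000) + 2.1 * (-0.9659, 0.2588) = (0.0000 + -2.0284, 0.0000 + 0.5435) = (-2.0284, 0.5435)
link 1: phi[1] = 165 + 110 = 275 deg
  cos(275 deg) = 0.0872, sin(275 deg) = -0.9962
  joint[2] = (-2.0284, 0.5435) + 3.6 * (0.0872, -0.9962) = (-2.0284 + 0.3138, 0.5435 + -3.5863) = (-1.7147, -3.0428)
link 2: phi[2] = 165 + 110 + 140 = 415 deg
  cos(415 deg) = 0.5736, sin(415 deg) = 0.8192
  joint[3] = (-1.7147, -3.0428) + 11.8 * (0.5736, 0.8192) = (-1.7147 + 6.7682, -3.0428 + 9.6660) = (5.0535, 6.6232)
End effector: (5.0535, 6.6232)

Answer: 5.0535 6.6232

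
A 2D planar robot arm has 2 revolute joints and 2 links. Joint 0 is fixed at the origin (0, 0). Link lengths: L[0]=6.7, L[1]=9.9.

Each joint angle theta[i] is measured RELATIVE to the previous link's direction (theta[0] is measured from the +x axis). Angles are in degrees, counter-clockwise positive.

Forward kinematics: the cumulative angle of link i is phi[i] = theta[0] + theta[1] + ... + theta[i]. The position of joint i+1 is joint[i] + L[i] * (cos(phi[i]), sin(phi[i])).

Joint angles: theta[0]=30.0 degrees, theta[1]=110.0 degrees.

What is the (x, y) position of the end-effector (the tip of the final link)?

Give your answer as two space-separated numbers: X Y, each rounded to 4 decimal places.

joint[0] = (0.0000, 0.0000)  (base)
link 0: phi[0] = 30 = 30 deg
  cos(30 deg) = 0.8660, sin(30 deg) = 0.5000
  joint[1] = (0.0000, 0.0000) + 6.7 * (0.8660, 0.5000) = (0.0000 + 5.8024, 0.0000 + 3.3500) = (5.8024, 3.3500)
link 1: phi[1] = 30 + 110 = 140 deg
  cos(140 deg) = -0.7660, sin(140 deg) = 0.6428
  joint[2] = (5.8024, 3.3500) + 9.9 * (-0.7660, 0.6428) = (5.8024 + -7.5838, 3.3500 + 6.3636) = (-1.7815, 9.7136)
End effector: (-1.7815, 9.7136)

Answer: -1.7815 9.7136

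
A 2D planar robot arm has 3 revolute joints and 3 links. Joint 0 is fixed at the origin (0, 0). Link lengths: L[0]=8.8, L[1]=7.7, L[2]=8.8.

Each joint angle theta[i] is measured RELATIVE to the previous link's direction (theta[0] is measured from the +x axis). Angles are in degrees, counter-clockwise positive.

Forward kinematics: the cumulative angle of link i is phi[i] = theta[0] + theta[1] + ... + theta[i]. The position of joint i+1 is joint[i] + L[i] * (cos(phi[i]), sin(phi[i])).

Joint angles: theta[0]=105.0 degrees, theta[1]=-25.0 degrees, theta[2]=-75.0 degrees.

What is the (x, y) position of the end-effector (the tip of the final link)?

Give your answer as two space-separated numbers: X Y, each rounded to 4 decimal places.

joint[0] = (0.0000, 0.0000)  (base)
link 0: phi[0] = 105 = 105 deg
  cos(105 deg) = -0.2588, sin(105 deg) = 0.9659
  joint[1] = (0.0000, 0.0000) + 8.8 * (-0.2588, 0.9659) = (0.0000 + -2.2776, 0.0000 + 8.5001) = (-2.2776, 8.5001)
link 1: phi[1] = 105 + -25 = 80 deg
  cos(80 deg) = 0.1736, sin(80 deg) = 0.9848
  joint[2] = (-2.2776, 8.5001) + 7.7 * (0.1736, 0.9848) = (-2.2776 + 1.3371, 8.5001 + 7.5830) = (-0.9405, 16.0832)
link 2: phi[2] = 105 + -25 + -75 = 5 deg
  cos(5 deg) = 0.9962, sin(5 deg) = 0.0872
  joint[3] = (-0.9405, 16.0832) + 8.8 * (0.9962, 0.0872) = (-0.9405 + 8.7665, 16.0832 + 0.7670) = (7.8260, 16.8501)
End effector: (7.8260, 16.8501)

Answer: 7.8260 16.8501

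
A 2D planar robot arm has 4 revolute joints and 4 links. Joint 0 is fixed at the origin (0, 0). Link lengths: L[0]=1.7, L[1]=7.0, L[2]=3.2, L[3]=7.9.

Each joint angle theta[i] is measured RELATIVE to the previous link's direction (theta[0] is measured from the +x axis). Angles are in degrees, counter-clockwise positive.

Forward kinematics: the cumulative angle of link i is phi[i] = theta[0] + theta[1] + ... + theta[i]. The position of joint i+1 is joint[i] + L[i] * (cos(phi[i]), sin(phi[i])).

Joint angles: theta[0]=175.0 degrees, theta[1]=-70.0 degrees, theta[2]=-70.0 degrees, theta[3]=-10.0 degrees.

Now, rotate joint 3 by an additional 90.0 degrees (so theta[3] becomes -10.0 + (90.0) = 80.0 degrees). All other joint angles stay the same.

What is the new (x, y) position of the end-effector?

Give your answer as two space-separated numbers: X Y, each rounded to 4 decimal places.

joint[0] = (0.0000, 0.0000)  (base)
link 0: phi[0] = 175 = 175 deg
  cos(175 deg) = -0.9962, sin(175 deg) = 0.0872
  joint[1] = (0.0000, 0.0000) + 1.7 * (-0.9962, 0.0872) = (0.0000 + -1.6935, 0.0000 + 0.1482) = (-1.6935, 0.1482)
link 1: phi[1] = 175 + -70 = 105 deg
  cos(105 deg) = -0.2588, sin(105 deg) = 0.9659
  joint[2] = (-1.6935, 0.1482) + 7 * (-0.2588, 0.9659) = (-1.6935 + -1.8117, 0.1482 + 6.7615) = (-3.5053, 6.9096)
link 2: phi[2] = 175 + -70 + -70 = 35 deg
  cos(35 deg) = 0.8192, sin(35 deg) = 0.5736
  joint[3] = (-3.5053, 6.9096) + 3.2 * (0.8192, 0.5736) = (-3.5053 + 2.6213, 6.9096 + 1.8354) = (-0.8840, 8.7451)
link 3: phi[3] = 175 + -70 + -70 + 80 = 115 deg
  cos(115 deg) = -0.4226, sin(115 deg) = 0.9063
  joint[4] = (-0.8840, 8.7451) + 7.9 * (-0.4226, 0.9063) = (-0.8840 + -3.3387, 8.7451 + 7.1598) = (-4.2227, 15.9049)
End effector: (-4.2227, 15.9049)

Answer: -4.2227 15.9049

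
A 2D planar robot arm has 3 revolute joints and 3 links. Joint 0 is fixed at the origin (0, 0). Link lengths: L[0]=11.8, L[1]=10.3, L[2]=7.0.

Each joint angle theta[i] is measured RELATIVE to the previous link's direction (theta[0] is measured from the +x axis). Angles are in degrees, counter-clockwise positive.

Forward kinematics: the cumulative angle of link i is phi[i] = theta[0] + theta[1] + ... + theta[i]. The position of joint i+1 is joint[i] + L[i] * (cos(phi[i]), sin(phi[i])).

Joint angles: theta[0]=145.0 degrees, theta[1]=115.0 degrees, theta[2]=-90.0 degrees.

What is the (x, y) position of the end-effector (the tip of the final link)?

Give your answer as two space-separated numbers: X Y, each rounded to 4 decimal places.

joint[0] = (0.0000, 0.0000)  (base)
link 0: phi[0] = 145 = 145 deg
  cos(145 deg) = -0.8192, sin(145 deg) = 0.5736
  joint[1] = (0.0000, 0.0000) + 11.8 * (-0.8192, 0.5736) = (0.0000 + -9.6660, 0.0000 + 6.7682) = (-9.6660, 6.7682)
link 1: phi[1] = 145 + 115 = 260 deg
  cos(260 deg) = -0.1736, sin(260 deg) = -0.9848
  joint[2] = (-9.6660, 6.7682) + 10.3 * (-0.1736, -0.9848) = (-9.6660 + -1.7886, 6.7682 + -10.1435) = (-11.4546, -3.3753)
link 2: phi[2] = 145 + 115 + -90 = 170 deg
  cos(170 deg) = -0.9848, sin(170 deg) = 0.1736
  joint[3] = (-11.4546, -3.3753) + 7 * (-0.9848, 0.1736) = (-11.4546 + -6.8937, -3.3753 + 1.2155) = (-18.3482, -2.1598)
End effector: (-18.3482, -2.1598)

Answer: -18.3482 -2.1598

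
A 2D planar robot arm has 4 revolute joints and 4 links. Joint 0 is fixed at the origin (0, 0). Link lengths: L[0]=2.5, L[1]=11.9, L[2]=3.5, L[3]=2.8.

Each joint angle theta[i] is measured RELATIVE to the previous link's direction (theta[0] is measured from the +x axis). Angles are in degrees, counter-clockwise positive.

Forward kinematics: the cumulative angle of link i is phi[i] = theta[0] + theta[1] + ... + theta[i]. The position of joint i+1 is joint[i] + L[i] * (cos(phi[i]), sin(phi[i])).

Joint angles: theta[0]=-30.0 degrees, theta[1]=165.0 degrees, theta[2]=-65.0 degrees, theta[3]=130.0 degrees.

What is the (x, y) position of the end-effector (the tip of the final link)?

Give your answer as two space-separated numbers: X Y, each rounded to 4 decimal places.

joint[0] = (0.0000, 0.0000)  (base)
link 0: phi[0] = -30 = -30 deg
  cos(-30 deg) = 0.8660, sin(-30 deg) = -0.5000
  joint[1] = (0.0000, 0.0000) + 2.5 * (0.8660, -0.5000) = (0.0000 + 2.1651, 0.0000 + -1.2500) = (2.1651, -1.2500)
link 1: phi[1] = -30 + 165 = 135 deg
  cos(135 deg) = -0.7071, sin(135 deg) = 0.7071
  joint[2] = (2.1651, -1.2500) + 11.9 * (-0.7071, 0.7071) = (2.1651 + -8.4146, -1.2500 + 8.4146) = (-6.2495, 7.1646)
link 2: phi[2] = -30 + 165 + -65 = 70 deg
  cos(70 deg) = 0.3420, sin(70 deg) = 0.9397
  joint[3] = (-6.2495, 7.1646) + 3.5 * (0.3420, 0.9397) = (-6.2495 + 1.1971, 7.1646 + 3.2889) = (-5.0524, 10.4535)
link 3: phi[3] = -30 + 165 + -65 + 130 = 200 deg
  cos(200 deg) = -0.9397, sin(200 deg) = -0.3420
  joint[4] = (-5.0524, 10.4535) + 2.8 * (-0.9397, -0.3420) = (-5.0524 + -2.6311, 10.4535 + -0.9577) = (-7.6836, 9.4958)
End effector: (-7.6836, 9.4958)

Answer: -7.6836 9.4958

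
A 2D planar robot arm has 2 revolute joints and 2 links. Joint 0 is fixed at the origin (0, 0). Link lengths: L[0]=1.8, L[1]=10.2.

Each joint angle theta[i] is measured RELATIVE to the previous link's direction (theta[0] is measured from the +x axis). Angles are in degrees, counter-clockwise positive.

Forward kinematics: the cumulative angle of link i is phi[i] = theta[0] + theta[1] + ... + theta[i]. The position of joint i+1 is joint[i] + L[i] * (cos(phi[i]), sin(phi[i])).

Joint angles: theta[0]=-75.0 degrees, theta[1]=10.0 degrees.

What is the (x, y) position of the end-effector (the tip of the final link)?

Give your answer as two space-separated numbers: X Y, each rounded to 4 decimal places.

Answer: 4.7766 -10.9830

Derivation:
joint[0] = (0.0000, 0.0000)  (base)
link 0: phi[0] = -75 = -75 deg
  cos(-75 deg) = 0.2588, sin(-75 deg) = -0.9659
  joint[1] = (0.0000, 0.0000) + 1.8 * (0.2588, -0.9659) = (0.0000 + 0.4659, 0.0000 + -1.7387) = (0.4659, -1.7387)
link 1: phi[1] = -75 + 10 = -65 deg
  cos(-65 deg) = 0.4226, sin(-65 deg) = -0.9063
  joint[2] = (0.4659, -1.7387) + 10.2 * (0.4226, -0.9063) = (0.4659 + 4.3107, -1.7387 + -9.2443) = (4.7766, -10.9830)
End effector: (4.7766, -10.9830)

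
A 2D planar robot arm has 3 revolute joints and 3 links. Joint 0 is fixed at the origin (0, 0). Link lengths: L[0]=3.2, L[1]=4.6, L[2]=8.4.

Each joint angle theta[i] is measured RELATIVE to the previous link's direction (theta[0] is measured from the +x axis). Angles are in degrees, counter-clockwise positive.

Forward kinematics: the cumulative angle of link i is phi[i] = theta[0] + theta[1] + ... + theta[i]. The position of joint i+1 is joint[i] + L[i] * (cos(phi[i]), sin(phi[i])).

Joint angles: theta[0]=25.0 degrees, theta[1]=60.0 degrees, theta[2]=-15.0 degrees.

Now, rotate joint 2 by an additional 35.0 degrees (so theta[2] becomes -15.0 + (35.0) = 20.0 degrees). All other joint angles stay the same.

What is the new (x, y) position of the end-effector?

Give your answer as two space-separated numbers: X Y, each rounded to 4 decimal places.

joint[0] = (0.0000, 0.0000)  (base)
link 0: phi[0] = 25 = 25 deg
  cos(25 deg) = 0.9063, sin(25 deg) = 0.4226
  joint[1] = (0.0000, 0.0000) + 3.2 * (0.9063, 0.4226) = (0.0000 + 2.9002, 0.0000 + 1.3524) = (2.9002, 1.3524)
link 1: phi[1] = 25 + 60 = 85 deg
  cos(85 deg) = 0.0872, sin(85 deg) = 0.9962
  joint[2] = (2.9002, 1.3524) + 4.6 * (0.0872, 0.9962) = (2.9002 + 0.4009, 1.3524 + 4.5825) = (3.3011, 5.9349)
link 2: phi[2] = 25 + 60 + 20 = 105 deg
  cos(105 deg) = -0.2588, sin(105 deg) = 0.9659
  joint[3] = (3.3011, 5.9349) + 8.4 * (-0.2588, 0.9659) = (3.3011 + -2.1741, 5.9349 + 8.1138) = (1.1270, 14.0487)
End effector: (1.1270, 14.0487)

Answer: 1.1270 14.0487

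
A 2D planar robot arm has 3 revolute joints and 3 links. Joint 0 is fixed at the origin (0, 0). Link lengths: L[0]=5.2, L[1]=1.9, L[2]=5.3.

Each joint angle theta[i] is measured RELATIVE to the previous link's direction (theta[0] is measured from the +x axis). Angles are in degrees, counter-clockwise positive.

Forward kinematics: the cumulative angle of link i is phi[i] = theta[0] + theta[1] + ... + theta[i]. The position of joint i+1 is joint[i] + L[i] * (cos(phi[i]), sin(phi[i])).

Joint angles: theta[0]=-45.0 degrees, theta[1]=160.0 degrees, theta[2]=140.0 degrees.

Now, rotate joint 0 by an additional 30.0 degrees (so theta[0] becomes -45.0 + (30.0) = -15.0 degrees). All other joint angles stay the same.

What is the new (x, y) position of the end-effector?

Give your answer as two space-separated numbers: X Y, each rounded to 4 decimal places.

joint[0] = (0.0000, 0.0000)  (base)
link 0: phi[0] = -15 = -15 deg
  cos(-15 deg) = 0.9659, sin(-15 deg) = -0.2588
  joint[1] = (0.0000, 0.0000) + 5.2 * (0.9659, -0.2588) = (0.0000 + 5.0228, 0.0000 + -1.3459) = (5.0228, -1.3459)
link 1: phi[1] = -15 + 160 = 145 deg
  cos(145 deg) = -0.8192, sin(145 deg) = 0.5736
  joint[2] = (5.0228, -1.3459) + 1.9 * (-0.8192, 0.5736) = (5.0228 + -1.5564, -1.3459 + 1.0898) = (3.4664, -0.2561)
link 2: phi[2] = -15 + 160 + 140 = 285 deg
  cos(285 deg) = 0.2588, sin(285 deg) = -0.9659
  joint[3] = (3.4664, -0.2561) + 5.3 * (0.2588, -0.9659) = (3.4664 + 1.3717, -0.2561 + -5.1194) = (4.8382, -5.3755)
End effector: (4.8382, -5.3755)

Answer: 4.8382 -5.3755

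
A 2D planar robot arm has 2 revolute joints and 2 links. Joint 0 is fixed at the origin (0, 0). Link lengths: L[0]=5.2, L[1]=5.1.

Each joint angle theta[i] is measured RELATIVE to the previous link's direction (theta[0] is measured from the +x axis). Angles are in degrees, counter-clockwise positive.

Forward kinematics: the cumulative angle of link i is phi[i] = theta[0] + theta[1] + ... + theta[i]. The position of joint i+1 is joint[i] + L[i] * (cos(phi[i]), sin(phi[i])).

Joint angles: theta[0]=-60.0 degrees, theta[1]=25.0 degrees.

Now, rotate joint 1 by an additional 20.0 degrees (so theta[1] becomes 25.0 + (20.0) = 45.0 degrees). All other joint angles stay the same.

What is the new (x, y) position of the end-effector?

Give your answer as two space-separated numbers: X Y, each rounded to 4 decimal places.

Answer: 7.5262 -5.8233

Derivation:
joint[0] = (0.0000, 0.0000)  (base)
link 0: phi[0] = -60 = -60 deg
  cos(-60 deg) = 0.5000, sin(-60 deg) = -0.8660
  joint[1] = (0.0000, 0.0000) + 5.2 * (0.5000, -0.8660) = (0.0000 + 2.6000, 0.0000 + -4.5033) = (2.6000, -4.5033)
link 1: phi[1] = -60 + 45 = -15 deg
  cos(-15 deg) = 0.9659, sin(-15 deg) = -0.2588
  joint[2] = (2.6000, -4.5033) + 5.1 * (0.9659, -0.2588) = (2.6000 + 4.9262, -4.5033 + -1.3200) = (7.5262, -5.8233)
End effector: (7.5262, -5.8233)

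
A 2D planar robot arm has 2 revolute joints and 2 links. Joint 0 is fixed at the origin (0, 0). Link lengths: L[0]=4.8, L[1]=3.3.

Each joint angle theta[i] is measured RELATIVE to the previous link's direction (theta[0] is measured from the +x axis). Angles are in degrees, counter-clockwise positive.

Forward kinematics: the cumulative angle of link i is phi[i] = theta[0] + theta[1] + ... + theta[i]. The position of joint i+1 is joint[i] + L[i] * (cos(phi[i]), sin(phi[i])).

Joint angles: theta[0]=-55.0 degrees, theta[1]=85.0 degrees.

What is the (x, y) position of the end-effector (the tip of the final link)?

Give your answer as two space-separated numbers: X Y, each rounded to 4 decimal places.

joint[0] = (0.0000, 0.0000)  (base)
link 0: phi[0] = -55 = -55 deg
  cos(-55 deg) = 0.5736, sin(-55 deg) = -0.8192
  joint[1] = (0.0000, 0.0000) + 4.8 * (0.5736, -0.8192) = (0.0000 + 2.7532, 0.0000 + -3.9319) = (2.7532, -3.9319)
link 1: phi[1] = -55 + 85 = 30 deg
  cos(30 deg) = 0.8660, sin(30 deg) = 0.5000
  joint[2] = (2.7532, -3.9319) + 3.3 * (0.8660, 0.5000) = (2.7532 + 2.8579, -3.9319 + 1.6500) = (5.6111, -2.2819)
End effector: (5.6111, -2.2819)

Answer: 5.6111 -2.2819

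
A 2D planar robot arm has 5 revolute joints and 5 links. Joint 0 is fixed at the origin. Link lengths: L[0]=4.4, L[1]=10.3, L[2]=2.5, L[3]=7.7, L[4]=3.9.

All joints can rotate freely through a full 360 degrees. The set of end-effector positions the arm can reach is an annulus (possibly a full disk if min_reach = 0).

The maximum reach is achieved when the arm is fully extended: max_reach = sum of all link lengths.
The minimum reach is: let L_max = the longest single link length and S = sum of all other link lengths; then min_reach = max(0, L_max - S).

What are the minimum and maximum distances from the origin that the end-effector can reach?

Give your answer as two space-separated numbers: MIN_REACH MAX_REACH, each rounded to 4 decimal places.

Answer: 0.0000 28.8000

Derivation:
Link lengths: [4.4, 10.3, 2.5, 7.7, 3.9]
max_reach = 4.4 + 10.3 + 2.5 + 7.7 + 3.9 = 28.8
L_max = max([4.4, 10.3, 2.5, 7.7, 3.9]) = 10.3
S (sum of others) = 28.8 - 10.3 = 18.5
min_reach = max(0, 10.3 - 18.5) = max(0, -8.2) = 0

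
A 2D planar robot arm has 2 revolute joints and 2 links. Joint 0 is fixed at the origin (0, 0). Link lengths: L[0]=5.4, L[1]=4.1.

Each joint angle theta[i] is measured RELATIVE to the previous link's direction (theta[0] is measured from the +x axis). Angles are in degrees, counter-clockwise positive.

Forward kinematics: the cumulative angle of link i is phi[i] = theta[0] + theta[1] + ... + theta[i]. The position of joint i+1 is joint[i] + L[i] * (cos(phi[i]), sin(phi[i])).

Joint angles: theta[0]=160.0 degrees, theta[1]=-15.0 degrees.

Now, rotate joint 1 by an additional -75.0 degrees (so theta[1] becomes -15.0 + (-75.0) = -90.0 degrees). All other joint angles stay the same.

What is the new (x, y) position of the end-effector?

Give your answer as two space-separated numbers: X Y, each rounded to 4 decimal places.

joint[0] = (0.0000, 0.0000)  (base)
link 0: phi[0] = 160 = 160 deg
  cos(160 deg) = -0.9397, sin(160 deg) = 0.3420
  joint[1] = (0.0000, 0.0000) + 5.4 * (-0.9397, 0.3420) = (0.0000 + -5.0743, 0.0000 + 1.8469) = (-5.0743, 1.8469)
link 1: phi[1] = 160 + -90 = 70 deg
  cos(70 deg) = 0.3420, sin(70 deg) = 0.9397
  joint[2] = (-5.0743, 1.8469) + 4.1 * (0.3420, 0.9397) = (-5.0743 + 1.4023, 1.8469 + 3.8527) = (-3.6721, 5.6996)
End effector: (-3.6721, 5.6996)

Answer: -3.6721 5.6996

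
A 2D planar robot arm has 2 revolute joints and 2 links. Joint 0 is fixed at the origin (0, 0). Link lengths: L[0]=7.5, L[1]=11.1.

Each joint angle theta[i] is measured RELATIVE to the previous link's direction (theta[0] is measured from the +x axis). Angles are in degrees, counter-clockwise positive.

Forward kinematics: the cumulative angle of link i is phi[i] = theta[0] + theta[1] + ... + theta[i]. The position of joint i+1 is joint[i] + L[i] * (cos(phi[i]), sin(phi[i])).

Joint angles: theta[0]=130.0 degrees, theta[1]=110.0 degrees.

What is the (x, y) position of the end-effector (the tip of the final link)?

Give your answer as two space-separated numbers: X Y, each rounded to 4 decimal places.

Answer: -10.3709 -3.8675

Derivation:
joint[0] = (0.0000, 0.0000)  (base)
link 0: phi[0] = 130 = 130 deg
  cos(130 deg) = -0.6428, sin(130 deg) = 0.7660
  joint[1] = (0.0000, 0.0000) + 7.5 * (-0.6428, 0.7660) = (0.0000 + -4.8209, 0.0000 + 5.7453) = (-4.8209, 5.7453)
link 1: phi[1] = 130 + 110 = 240 deg
  cos(240 deg) = -0.5000, sin(240 deg) = -0.8660
  joint[2] = (-4.8209, 5.7453) + 11.1 * (-0.5000, -0.8660) = (-4.8209 + -5.5500, 5.7453 + -9.6129) = (-10.3709, -3.8675)
End effector: (-10.3709, -3.8675)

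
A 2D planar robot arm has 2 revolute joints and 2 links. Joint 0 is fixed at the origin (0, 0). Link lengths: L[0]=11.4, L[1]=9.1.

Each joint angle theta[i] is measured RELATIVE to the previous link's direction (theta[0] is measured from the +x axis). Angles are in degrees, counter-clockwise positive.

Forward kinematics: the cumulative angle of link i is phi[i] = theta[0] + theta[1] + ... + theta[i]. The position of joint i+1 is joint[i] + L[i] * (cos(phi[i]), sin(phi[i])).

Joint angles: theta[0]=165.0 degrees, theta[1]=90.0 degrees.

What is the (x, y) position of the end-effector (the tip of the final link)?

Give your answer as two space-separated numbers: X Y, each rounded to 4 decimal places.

joint[0] = (0.0000, 0.0000)  (base)
link 0: phi[0] = 165 = 165 deg
  cos(165 deg) = -0.9659, sin(165 deg) = 0.2588
  joint[1] = (0.0000, 0.0000) + 11.4 * (-0.9659, 0.2588) = (0.0000 + -11.0116, 0.0000 + 2.9505) = (-11.0116, 2.9505)
link 1: phi[1] = 165 + 90 = 255 deg
  cos(255 deg) = -0.2588, sin(255 deg) = -0.9659
  joint[2] = (-11.0116, 2.9505) + 9.1 * (-0.2588, -0.9659) = (-11.0116 + -2.3553, 2.9505 + -8.7899) = (-13.3668, -5.8394)
End effector: (-13.3668, -5.8394)

Answer: -13.3668 -5.8394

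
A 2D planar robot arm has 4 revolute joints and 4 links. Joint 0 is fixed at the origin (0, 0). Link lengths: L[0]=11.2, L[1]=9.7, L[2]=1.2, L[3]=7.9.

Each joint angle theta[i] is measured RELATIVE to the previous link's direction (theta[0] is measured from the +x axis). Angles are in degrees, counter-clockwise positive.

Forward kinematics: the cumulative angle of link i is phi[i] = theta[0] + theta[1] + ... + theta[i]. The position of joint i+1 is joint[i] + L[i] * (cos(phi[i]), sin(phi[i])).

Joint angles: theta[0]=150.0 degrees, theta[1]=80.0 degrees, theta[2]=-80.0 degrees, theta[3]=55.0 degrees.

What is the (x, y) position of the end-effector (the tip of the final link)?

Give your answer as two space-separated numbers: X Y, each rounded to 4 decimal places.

joint[0] = (0.0000, 0.0000)  (base)
link 0: phi[0] = 150 = 150 deg
  cos(150 deg) = -0.8660, sin(150 deg) = 0.5000
  joint[1] = (0.0000, 0.0000) + 11.2 * (-0.8660, 0.5000) = (0.0000 + -9.6995, 0.0000 + 5.6000) = (-9.6995, 5.6000)
link 1: phi[1] = 150 + 80 = 230 deg
  cos(230 deg) = -0.6428, sin(230 deg) = -0.7660
  joint[2] = (-9.6995, 5.6000) + 9.7 * (-0.6428, -0.7660) = (-9.6995 + -6.2350, 5.6000 + -7.4306) = (-15.9345, -1.8306)
link 2: phi[2] = 150 + 80 + -80 = 150 deg
  cos(150 deg) = -0.8660, sin(150 deg) = 0.5000
  joint[3] = (-15.9345, -1.8306) + 1.2 * (-0.8660, 0.5000) = (-15.9345 + -1.0392, -1.8306 + 0.6000) = (-16.9738, -1.2306)
link 3: phi[3] = 150 + 80 + -80 + 55 = 205 deg
  cos(205 deg) = -0.9063, sin(205 deg) = -0.4226
  joint[4] = (-16.9738, -1.2306) + 7.9 * (-0.9063, -0.4226) = (-16.9738 + -7.1598, -1.2306 + -3.3387) = (-24.1336, -4.5693)
End effector: (-24.1336, -4.5693)

Answer: -24.1336 -4.5693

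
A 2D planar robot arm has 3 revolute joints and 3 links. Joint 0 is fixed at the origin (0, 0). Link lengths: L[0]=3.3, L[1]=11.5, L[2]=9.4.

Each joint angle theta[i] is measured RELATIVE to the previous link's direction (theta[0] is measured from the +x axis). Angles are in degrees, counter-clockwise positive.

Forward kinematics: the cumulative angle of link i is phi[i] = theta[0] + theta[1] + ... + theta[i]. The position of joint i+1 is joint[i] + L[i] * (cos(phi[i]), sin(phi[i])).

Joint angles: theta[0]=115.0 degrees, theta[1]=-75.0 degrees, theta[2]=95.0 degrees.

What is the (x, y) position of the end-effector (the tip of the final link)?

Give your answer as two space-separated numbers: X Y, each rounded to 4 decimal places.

Answer: 0.7681 17.0297

Derivation:
joint[0] = (0.0000, 0.0000)  (base)
link 0: phi[0] = 115 = 115 deg
  cos(115 deg) = -0.4226, sin(115 deg) = 0.9063
  joint[1] = (0.0000, 0.0000) + 3.3 * (-0.4226, 0.9063) = (0.0000 + -1.3946, 0.0000 + 2.9908) = (-1.3946, 2.9908)
link 1: phi[1] = 115 + -75 = 40 deg
  cos(40 deg) = 0.7660, sin(40 deg) = 0.6428
  joint[2] = (-1.3946, 2.9908) + 11.5 * (0.7660, 0.6428) = (-1.3946 + 8.8095, 2.9908 + 7.3921) = (7.4149, 10.3829)
link 2: phi[2] = 115 + -75 + 95 = 135 deg
  cos(135 deg) = -0.7071, sin(135 deg) = 0.7071
  joint[3] = (7.4149, 10.3829) + 9.4 * (-0.7071, 0.7071) = (7.4149 + -6.6468, 10.3829 + 6.6468) = (0.7681, 17.0297)
End effector: (0.7681, 17.0297)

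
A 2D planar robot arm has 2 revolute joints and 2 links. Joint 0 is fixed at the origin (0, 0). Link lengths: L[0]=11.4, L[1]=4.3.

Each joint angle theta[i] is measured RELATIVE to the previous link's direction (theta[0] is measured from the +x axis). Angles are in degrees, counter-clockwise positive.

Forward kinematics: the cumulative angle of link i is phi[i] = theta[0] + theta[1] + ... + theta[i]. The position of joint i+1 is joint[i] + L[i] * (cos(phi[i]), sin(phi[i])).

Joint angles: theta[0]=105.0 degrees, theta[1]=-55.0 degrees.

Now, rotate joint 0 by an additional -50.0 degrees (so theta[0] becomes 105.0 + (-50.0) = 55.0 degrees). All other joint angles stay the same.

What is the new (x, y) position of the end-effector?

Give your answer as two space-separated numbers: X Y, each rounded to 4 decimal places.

Answer: 10.8388 9.3383

Derivation:
joint[0] = (0.0000, 0.0000)  (base)
link 0: phi[0] = 55 = 55 deg
  cos(55 deg) = 0.5736, sin(55 deg) = 0.8192
  joint[1] = (0.0000, 0.0000) + 11.4 * (0.5736, 0.8192) = (0.0000 + 6.5388, 0.0000 + 9.3383) = (6.5388, 9.3383)
link 1: phi[1] = 55 + -55 = 0 deg
  cos(0 deg) = 1.0000, sin(0 deg) = 0.0000
  joint[2] = (6.5388, 9.3383) + 4.3 * (1.0000, 0.0000) = (6.5388 + 4.3000, 9.3383 + 0.0000) = (10.8388, 9.3383)
End effector: (10.8388, 9.3383)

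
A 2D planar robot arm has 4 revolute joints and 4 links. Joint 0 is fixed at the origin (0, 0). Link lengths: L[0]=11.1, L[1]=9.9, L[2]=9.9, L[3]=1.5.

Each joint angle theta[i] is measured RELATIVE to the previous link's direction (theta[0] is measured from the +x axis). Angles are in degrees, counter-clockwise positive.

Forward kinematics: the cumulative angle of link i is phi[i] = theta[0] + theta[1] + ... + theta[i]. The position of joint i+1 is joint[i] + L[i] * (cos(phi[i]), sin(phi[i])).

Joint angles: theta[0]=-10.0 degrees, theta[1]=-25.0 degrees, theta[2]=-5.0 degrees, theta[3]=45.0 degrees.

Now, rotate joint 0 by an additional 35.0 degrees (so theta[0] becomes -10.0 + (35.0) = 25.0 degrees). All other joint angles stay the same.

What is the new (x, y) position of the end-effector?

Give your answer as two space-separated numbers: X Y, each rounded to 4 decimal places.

joint[0] = (0.0000, 0.0000)  (base)
link 0: phi[0] = 25 = 25 deg
  cos(25 deg) = 0.9063, sin(25 deg) = 0.4226
  joint[1] = (0.0000, 0.0000) + 11.1 * (0.9063, 0.4226) = (0.0000 + 10.0600, 0.0000 + 4.6911) = (10.0600, 4.6911)
link 1: phi[1] = 25 + -25 = 0 deg
  cos(0 deg) = 1.0000, sin(0 deg) = 0.0000
  joint[2] = (10.0600, 4.6911) + 9.9 * (1.0000, 0.0000) = (10.0600 + 9.9000, 4.6911 + 0.0000) = (19.9600, 4.6911)
link 2: phi[2] = 25 + -25 + -5 = -5 deg
  cos(-5 deg) = 0.9962, sin(-5 deg) = -0.0872
  joint[3] = (19.9600, 4.6911) + 9.9 * (0.9962, -0.0872) = (19.9600 + 9.8623, 4.6911 + -0.8628) = (29.8223, 3.8282)
link 3: phi[3] = 25 + -25 + -5 + 45 = 40 deg
  cos(40 deg) = 0.7660, sin(40 deg) = 0.6428
  joint[4] = (29.8223, 3.8282) + 1.5 * (0.7660, 0.6428) = (29.8223 + 1.1491, 3.8282 + 0.9642) = (30.9714, 4.7924)
End effector: (30.9714, 4.7924)

Answer: 30.9714 4.7924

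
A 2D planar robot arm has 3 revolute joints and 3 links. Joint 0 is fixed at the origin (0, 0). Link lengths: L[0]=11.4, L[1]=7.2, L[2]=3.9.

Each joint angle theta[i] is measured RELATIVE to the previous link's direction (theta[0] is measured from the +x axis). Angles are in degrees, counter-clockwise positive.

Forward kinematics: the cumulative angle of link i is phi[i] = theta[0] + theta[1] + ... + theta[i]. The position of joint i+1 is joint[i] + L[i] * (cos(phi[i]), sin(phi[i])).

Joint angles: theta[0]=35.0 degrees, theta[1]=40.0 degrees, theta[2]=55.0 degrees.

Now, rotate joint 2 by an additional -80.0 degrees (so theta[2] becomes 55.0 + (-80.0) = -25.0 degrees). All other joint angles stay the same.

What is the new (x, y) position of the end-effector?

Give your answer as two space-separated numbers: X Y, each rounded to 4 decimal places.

joint[0] = (0.0000, 0.0000)  (base)
link 0: phi[0] = 35 = 35 deg
  cos(35 deg) = 0.8192, sin(35 deg) = 0.5736
  joint[1] = (0.0000, 0.0000) + 11.4 * (0.8192, 0.5736) = (0.0000 + 9.3383, 0.0000 + 6.5388) = (9.3383, 6.5388)
link 1: phi[1] = 35 + 40 = 75 deg
  cos(75 deg) = 0.2588, sin(75 deg) = 0.9659
  joint[2] = (9.3383, 6.5388) + 7.2 * (0.2588, 0.9659) = (9.3383 + 1.8635, 6.5388 + 6.9547) = (11.2018, 13.4934)
link 2: phi[2] = 35 + 40 + -25 = 50 deg
  cos(50 deg) = 0.6428, sin(50 deg) = 0.7660
  joint[3] = (11.2018, 13.4934) + 3.9 * (0.6428, 0.7660) = (11.2018 + 2.5069, 13.4934 + 2.9876) = (13.7087, 16.4810)
End effector: (13.7087, 16.4810)

Answer: 13.7087 16.4810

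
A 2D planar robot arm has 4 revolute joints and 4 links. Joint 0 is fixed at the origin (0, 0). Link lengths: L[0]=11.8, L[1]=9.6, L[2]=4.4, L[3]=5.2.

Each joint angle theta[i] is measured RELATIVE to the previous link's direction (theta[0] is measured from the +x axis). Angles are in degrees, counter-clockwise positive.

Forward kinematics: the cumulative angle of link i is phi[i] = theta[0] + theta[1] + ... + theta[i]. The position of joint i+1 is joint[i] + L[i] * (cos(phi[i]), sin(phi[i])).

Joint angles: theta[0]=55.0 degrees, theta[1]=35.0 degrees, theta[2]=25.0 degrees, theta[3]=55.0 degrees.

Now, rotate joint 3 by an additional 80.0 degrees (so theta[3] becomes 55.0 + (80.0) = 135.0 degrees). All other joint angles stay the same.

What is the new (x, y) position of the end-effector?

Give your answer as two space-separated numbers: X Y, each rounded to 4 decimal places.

joint[0] = (0.0000, 0.0000)  (base)
link 0: phi[0] = 55 = 55 deg
  cos(55 deg) = 0.5736, sin(55 deg) = 0.8192
  joint[1] = (0.0000, 0.0000) + 11.8 * (0.5736, 0.8192) = (0.0000 + 6.7682, 0.0000 + 9.6660) = (6.7682, 9.6660)
link 1: phi[1] = 55 + 35 = 90 deg
  cos(90 deg) = 0.0000, sin(90 deg) = 1.0000
  joint[2] = (6.7682, 9.6660) + 9.6 * (0.0000, 1.0000) = (6.7682 + 0.0000, 9.6660 + 9.6000) = (6.7682, 19.2660)
link 2: phi[2] = 55 + 35 + 25 = 115 deg
  cos(115 deg) = -0.4226, sin(115 deg) = 0.9063
  joint[3] = (6.7682, 19.2660) + 4.4 * (-0.4226, 0.9063) = (6.7682 + -1.8595, 19.2660 + 3.9878) = (4.9087, 23.2537)
link 3: phi[3] = 55 + 35 + 25 + 135 = 250 deg
  cos(250 deg) = -0.3420, sin(250 deg) = -0.9397
  joint[4] = (4.9087, 23.2537) + 5.2 * (-0.3420, -0.9397) = (4.9087 + -1.7785, 23.2537 + -4.8864) = (3.1302, 18.3673)
End effector: (3.1302, 18.3673)

Answer: 3.1302 18.3673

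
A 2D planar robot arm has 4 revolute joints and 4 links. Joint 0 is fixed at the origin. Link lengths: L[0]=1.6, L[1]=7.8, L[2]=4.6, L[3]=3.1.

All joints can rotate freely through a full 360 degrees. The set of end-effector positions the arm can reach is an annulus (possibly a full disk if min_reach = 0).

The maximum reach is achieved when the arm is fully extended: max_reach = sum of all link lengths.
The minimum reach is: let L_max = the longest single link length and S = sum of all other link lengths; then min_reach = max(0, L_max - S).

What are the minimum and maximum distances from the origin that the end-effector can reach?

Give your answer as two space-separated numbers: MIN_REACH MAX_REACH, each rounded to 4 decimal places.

Link lengths: [1.6, 7.8, 4.6, 3.1]
max_reach = 1.6 + 7.8 + 4.6 + 3.1 = 17.1
L_max = max([1.6, 7.8, 4.6, 3.1]) = 7.8
S (sum of others) = 17.1 - 7.8 = 9.3
min_reach = max(0, 7.8 - 9.3) = max(0, -1.5) = 0

Answer: 0.0000 17.1000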